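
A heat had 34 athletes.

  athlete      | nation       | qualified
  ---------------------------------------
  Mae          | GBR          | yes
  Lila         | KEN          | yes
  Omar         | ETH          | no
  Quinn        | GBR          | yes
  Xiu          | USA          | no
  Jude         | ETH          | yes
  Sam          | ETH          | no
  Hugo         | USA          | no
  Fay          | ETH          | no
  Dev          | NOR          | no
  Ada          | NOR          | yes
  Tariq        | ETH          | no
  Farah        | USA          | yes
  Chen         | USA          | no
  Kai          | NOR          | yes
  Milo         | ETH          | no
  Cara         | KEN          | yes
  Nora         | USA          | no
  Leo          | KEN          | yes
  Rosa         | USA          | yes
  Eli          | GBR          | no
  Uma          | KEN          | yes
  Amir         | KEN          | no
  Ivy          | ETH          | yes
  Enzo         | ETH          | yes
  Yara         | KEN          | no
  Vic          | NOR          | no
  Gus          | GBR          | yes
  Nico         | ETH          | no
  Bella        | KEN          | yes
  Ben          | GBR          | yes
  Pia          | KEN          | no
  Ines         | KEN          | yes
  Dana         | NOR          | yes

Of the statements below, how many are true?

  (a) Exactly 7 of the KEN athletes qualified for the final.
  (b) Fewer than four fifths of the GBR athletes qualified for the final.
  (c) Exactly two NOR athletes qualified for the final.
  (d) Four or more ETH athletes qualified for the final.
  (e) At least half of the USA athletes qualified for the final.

(a) KEN: |A| = 9, |A ∩ B| = 6; needs |A ∩ B| = 7 — false.
(b) GBR: |A| = 5, |A ∩ B| = 4; needs |A ∩ B| / |A| < 4/5 — false.
(c) NOR: |A| = 5, |A ∩ B| = 3; needs |A ∩ B| = 2 — false.
(d) ETH: |A| = 9, |A ∩ B| = 3; needs |A ∩ B| ≥ 4 — false.
(e) USA: |A| = 6, |A ∩ B| = 2; needs |A ∩ B| ≥ |A ∖ B| — false.

0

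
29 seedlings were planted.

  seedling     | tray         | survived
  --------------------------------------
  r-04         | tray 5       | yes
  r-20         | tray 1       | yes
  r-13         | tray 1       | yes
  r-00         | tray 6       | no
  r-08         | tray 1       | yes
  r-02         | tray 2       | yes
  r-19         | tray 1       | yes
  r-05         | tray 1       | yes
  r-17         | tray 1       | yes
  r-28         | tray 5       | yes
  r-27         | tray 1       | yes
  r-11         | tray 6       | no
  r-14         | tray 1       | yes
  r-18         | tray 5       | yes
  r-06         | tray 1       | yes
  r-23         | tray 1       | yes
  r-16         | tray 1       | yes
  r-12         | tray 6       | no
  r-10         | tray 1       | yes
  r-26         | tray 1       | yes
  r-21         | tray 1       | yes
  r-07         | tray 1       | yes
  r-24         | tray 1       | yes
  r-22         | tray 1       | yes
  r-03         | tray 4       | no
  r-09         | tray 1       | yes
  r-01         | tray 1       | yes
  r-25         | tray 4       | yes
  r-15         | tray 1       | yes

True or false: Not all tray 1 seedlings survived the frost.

False

'Not all tray 1 seedlings survived the frost' holds iff A ⊄ B (|A ∖ B| ≥ 1).
|A| = 20, |A ∩ B| = 20, |A ∖ B| = 0.
So the statement is false.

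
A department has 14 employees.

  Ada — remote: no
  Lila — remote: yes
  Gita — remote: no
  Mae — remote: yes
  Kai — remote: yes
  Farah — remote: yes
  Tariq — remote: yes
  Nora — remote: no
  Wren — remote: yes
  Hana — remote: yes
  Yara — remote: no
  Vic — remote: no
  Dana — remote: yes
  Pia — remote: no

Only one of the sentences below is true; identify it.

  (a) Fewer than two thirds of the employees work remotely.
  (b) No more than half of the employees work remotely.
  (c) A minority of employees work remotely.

(a)

|A| = 14, |A ∩ B| = 8, |A ∖ B| = 6.
(a) requires |A ∩ B| / |A| < 2/3: true.
(b) requires |A ∩ B| ≤ |A ∖ B|: false.
(c) requires |A ∩ B| < |A ∖ B|: false.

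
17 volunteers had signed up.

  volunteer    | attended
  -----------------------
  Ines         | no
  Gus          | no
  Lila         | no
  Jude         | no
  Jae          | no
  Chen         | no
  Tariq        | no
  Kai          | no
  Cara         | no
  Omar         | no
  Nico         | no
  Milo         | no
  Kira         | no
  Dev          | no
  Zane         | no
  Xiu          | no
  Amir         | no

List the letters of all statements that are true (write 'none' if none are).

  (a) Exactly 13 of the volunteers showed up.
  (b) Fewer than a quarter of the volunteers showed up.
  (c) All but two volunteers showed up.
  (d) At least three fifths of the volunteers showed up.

(b)

|A| = 17, |A ∩ B| = 0, |A ∖ B| = 17.
(a) |A ∩ B| = 13: fails.
(b) |A ∩ B| / |A| < 1/4: holds.
(c) |A ∖ B| = 2: fails.
(d) |A ∩ B| / |A| ≥ 3/5: fails.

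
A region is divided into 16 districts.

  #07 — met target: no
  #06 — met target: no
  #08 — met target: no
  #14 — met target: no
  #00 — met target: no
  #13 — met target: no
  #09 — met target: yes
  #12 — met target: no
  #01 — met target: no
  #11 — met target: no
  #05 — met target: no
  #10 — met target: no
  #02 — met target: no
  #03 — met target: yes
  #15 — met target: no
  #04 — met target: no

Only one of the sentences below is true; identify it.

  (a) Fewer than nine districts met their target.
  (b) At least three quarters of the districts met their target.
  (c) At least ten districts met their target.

(a)

|A| = 16, |A ∩ B| = 2, |A ∖ B| = 14.
(a) requires |A ∩ B| < 9: true.
(b) requires |A ∩ B| / |A| ≥ 3/4: false.
(c) requires |A ∩ B| ≥ 10: false.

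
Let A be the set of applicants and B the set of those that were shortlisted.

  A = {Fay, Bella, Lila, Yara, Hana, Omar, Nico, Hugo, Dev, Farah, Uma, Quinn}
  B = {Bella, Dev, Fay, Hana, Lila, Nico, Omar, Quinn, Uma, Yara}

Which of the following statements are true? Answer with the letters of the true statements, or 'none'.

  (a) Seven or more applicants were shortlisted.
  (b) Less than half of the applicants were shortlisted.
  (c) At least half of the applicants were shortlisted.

(a), (c)

|A| = 12, |A ∩ B| = 10, |A ∖ B| = 2.
(a) |A ∩ B| ≥ 7: holds.
(b) |A ∩ B| < |A ∖ B|: fails.
(c) |A ∩ B| ≥ |A ∖ B|: holds.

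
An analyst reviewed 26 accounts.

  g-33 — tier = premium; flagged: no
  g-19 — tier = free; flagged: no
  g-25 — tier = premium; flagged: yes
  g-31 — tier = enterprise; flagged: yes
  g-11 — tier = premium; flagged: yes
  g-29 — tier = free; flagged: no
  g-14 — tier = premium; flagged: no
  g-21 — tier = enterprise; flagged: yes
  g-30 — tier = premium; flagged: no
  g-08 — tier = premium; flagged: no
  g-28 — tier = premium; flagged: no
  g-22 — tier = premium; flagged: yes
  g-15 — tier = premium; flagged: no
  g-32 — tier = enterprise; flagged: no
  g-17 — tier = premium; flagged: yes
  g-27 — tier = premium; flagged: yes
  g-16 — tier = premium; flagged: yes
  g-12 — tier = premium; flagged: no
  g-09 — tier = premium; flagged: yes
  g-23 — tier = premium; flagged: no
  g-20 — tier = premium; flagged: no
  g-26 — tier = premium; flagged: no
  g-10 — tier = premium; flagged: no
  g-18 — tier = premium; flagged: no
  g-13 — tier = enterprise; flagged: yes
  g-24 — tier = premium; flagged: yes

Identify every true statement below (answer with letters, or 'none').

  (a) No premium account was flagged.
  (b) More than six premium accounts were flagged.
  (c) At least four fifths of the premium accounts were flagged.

|A| = 20, |A ∩ B| = 8, |A ∖ B| = 12.
(a) A ∩ B = ∅ (|A ∩ B| = 0): fails.
(b) |A ∩ B| > 6: holds.
(c) |A ∩ B| / |A| ≥ 4/5: fails.

(b)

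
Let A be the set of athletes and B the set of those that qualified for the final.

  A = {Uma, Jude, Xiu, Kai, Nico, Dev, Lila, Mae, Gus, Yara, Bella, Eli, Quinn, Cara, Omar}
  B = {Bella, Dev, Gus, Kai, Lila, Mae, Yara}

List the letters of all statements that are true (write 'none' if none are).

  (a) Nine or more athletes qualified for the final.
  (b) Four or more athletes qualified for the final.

(b)

|A| = 15, |A ∩ B| = 7, |A ∖ B| = 8.
(a) |A ∩ B| ≥ 9: fails.
(b) |A ∩ B| ≥ 4: holds.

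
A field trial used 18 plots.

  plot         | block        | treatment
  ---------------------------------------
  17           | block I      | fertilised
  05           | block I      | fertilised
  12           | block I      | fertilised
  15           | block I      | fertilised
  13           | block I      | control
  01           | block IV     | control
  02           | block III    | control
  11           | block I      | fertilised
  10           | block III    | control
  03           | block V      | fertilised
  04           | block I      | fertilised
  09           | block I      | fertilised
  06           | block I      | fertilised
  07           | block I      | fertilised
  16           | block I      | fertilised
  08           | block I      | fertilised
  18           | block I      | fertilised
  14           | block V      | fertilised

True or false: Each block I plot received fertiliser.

False

The determiner here denotes the relation: A ⊆ B, i.e. every element of A is in B (|A ∖ B| = 0).
A (the restrictor) = {17, 05, 12, 15, 13, 11, 04, 09, 06, 07, 16, 08, 18}, |A| = 13.
A ∖ B = {13}, so |A ∖ B| = 1.
So the statement is false.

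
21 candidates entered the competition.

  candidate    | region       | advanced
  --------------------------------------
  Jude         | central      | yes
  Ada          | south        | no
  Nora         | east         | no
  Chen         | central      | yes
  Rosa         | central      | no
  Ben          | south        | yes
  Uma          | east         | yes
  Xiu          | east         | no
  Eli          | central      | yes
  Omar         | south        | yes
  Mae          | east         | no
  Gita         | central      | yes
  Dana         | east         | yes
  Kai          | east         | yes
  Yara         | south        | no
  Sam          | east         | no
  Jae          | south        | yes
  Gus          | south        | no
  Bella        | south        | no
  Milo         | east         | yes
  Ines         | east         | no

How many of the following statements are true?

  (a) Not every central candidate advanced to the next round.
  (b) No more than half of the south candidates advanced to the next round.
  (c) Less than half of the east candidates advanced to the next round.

3

(a) central: |A| = 5, |A ∩ B| = 4; needs A ⊄ B (|A ∖ B| ≥ 1) — true.
(b) south: |A| = 7, |A ∩ B| = 3; needs |A ∩ B| ≤ |A ∖ B| — true.
(c) east: |A| = 9, |A ∩ B| = 4; needs |A ∩ B| < |A ∖ B| — true.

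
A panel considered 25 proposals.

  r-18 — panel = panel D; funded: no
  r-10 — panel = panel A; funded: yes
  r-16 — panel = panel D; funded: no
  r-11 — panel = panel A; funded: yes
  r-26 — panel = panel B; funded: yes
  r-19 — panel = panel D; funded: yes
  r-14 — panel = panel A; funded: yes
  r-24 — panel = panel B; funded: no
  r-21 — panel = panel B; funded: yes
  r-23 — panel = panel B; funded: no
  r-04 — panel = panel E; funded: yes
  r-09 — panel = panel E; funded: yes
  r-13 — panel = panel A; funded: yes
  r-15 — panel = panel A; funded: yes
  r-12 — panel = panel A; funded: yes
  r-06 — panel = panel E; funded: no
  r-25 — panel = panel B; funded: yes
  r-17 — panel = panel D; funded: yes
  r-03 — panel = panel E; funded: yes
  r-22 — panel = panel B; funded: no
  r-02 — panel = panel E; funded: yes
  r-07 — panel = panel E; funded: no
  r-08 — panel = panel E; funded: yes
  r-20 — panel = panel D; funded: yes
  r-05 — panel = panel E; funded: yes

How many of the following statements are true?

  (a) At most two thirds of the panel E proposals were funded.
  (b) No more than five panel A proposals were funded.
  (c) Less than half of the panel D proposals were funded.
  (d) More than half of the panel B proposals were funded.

0

(a) panel E: |A| = 8, |A ∩ B| = 6; needs |A ∩ B| / |A| ≤ 2/3 — false.
(b) panel A: |A| = 6, |A ∩ B| = 6; needs |A ∩ B| ≤ 5 — false.
(c) panel D: |A| = 5, |A ∩ B| = 3; needs |A ∩ B| < |A ∖ B| — false.
(d) panel B: |A| = 6, |A ∩ B| = 3; needs |A ∩ B| > |A ∖ B| — false.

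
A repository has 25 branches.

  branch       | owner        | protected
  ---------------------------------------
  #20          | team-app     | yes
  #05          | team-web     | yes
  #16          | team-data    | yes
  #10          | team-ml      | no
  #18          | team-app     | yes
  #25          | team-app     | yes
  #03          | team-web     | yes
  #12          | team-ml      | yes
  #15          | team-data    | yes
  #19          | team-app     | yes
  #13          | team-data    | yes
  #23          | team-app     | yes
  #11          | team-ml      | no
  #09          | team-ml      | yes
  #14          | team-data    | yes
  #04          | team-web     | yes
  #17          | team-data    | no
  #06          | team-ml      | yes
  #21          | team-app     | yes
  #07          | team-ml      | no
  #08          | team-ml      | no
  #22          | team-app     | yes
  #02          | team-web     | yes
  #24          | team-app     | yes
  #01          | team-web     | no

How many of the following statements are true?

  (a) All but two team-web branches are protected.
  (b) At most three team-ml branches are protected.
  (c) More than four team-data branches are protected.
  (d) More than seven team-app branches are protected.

(a) team-web: |A| = 5, |A ∩ B| = 4; needs |A ∖ B| = 2 — false.
(b) team-ml: |A| = 7, |A ∩ B| = 3; needs |A ∩ B| ≤ 3 — true.
(c) team-data: |A| = 5, |A ∩ B| = 4; needs |A ∩ B| > 4 — false.
(d) team-app: |A| = 8, |A ∩ B| = 8; needs |A ∩ B| > 7 — true.

2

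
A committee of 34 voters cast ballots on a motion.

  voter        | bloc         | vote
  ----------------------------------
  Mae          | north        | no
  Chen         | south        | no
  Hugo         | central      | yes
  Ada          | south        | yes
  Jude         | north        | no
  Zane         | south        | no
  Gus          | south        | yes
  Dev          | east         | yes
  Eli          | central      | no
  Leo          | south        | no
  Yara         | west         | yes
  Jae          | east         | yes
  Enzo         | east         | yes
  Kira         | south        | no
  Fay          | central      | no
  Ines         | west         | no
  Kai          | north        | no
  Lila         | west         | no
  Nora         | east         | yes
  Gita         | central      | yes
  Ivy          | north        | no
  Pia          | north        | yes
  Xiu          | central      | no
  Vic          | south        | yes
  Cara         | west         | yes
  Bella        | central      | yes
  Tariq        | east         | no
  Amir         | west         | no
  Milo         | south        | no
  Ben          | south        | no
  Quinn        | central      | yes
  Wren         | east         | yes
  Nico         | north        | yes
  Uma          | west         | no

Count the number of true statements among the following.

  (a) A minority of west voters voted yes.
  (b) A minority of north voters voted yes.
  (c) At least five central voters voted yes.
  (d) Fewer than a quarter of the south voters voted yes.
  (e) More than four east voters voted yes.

(a) west: |A| = 6, |A ∩ B| = 2; needs |A ∩ B| < |A ∖ B| — true.
(b) north: |A| = 6, |A ∩ B| = 2; needs |A ∩ B| < |A ∖ B| — true.
(c) central: |A| = 7, |A ∩ B| = 4; needs |A ∩ B| ≥ 5 — false.
(d) south: |A| = 9, |A ∩ B| = 3; needs |A ∩ B| / |A| < 1/4 — false.
(e) east: |A| = 6, |A ∩ B| = 5; needs |A ∩ B| > 4 — true.

3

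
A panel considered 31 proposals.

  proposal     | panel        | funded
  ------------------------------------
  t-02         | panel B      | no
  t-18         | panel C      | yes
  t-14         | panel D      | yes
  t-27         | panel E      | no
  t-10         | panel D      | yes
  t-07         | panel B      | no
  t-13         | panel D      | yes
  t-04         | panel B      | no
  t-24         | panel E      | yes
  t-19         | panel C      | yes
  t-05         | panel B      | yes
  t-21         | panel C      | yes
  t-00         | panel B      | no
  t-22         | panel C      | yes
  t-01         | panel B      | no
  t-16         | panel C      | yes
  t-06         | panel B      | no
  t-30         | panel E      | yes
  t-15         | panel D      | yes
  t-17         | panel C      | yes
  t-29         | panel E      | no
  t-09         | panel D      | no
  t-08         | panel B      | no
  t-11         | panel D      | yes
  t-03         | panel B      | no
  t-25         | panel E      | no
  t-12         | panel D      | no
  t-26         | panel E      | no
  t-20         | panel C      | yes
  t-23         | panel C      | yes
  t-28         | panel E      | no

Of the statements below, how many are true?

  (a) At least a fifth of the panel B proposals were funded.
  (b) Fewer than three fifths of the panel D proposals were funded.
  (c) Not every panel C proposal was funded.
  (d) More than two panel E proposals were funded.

0

(a) panel B: |A| = 9, |A ∩ B| = 1; needs |A ∩ B| / |A| ≥ 1/5 — false.
(b) panel D: |A| = 7, |A ∩ B| = 5; needs |A ∩ B| / |A| < 3/5 — false.
(c) panel C: |A| = 8, |A ∩ B| = 8; needs A ⊄ B (|A ∖ B| ≥ 1) — false.
(d) panel E: |A| = 7, |A ∩ B| = 2; needs |A ∩ B| > 2 — false.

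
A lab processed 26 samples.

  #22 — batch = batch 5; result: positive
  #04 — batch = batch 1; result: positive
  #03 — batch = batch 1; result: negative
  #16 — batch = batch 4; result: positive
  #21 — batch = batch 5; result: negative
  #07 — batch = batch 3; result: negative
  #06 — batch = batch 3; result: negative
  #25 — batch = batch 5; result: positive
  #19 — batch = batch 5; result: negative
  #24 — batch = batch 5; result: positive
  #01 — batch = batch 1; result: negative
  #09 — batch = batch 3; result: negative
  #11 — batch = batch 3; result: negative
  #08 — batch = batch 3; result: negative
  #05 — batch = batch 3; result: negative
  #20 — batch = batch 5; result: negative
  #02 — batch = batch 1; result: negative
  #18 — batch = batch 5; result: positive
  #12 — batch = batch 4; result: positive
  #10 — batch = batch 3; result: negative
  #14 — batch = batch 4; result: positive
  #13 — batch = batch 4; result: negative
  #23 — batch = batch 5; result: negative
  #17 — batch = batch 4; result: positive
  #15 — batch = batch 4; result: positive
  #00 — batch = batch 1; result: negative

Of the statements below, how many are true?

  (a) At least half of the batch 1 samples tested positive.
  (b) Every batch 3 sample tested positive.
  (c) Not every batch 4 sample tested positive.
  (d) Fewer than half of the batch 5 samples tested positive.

(a) batch 1: |A| = 5, |A ∩ B| = 1; needs |A ∩ B| ≥ |A ∖ B| — false.
(b) batch 3: |A| = 7, |A ∩ B| = 0; needs A ⊆ B, i.e. every element of A is in B (|A ∖ B| = 0) — false.
(c) batch 4: |A| = 6, |A ∩ B| = 5; needs A ⊄ B (|A ∖ B| ≥ 1) — true.
(d) batch 5: |A| = 8, |A ∩ B| = 4; needs |A ∩ B| < |A ∖ B| — false.

1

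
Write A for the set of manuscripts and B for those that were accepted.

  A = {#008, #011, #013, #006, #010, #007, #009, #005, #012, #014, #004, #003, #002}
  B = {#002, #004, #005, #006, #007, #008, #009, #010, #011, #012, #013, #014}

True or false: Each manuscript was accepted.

False

Truth condition: A ⊆ B, i.e. every element of A is in B (|A ∖ B| = 0).
A (the restrictor) = {#008, #011, #013, #006, #010, #007, #009, #005, #012, #014, #004, #003, #002}, |A| = 13.
A ∖ B = {#003}, so |A ∖ B| = 1.
So the statement is false.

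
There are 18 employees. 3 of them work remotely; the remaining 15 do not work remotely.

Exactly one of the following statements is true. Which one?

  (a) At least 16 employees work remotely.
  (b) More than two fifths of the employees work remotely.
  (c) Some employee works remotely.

(c)

|A| = 18, |A ∩ B| = 3, |A ∖ B| = 15.
(a) requires |A ∩ B| ≥ 16: false.
(b) requires |A ∩ B| / |A| > 2/5: false.
(c) requires A ∩ B ≠ ∅ (|A ∩ B| ≥ 1): true.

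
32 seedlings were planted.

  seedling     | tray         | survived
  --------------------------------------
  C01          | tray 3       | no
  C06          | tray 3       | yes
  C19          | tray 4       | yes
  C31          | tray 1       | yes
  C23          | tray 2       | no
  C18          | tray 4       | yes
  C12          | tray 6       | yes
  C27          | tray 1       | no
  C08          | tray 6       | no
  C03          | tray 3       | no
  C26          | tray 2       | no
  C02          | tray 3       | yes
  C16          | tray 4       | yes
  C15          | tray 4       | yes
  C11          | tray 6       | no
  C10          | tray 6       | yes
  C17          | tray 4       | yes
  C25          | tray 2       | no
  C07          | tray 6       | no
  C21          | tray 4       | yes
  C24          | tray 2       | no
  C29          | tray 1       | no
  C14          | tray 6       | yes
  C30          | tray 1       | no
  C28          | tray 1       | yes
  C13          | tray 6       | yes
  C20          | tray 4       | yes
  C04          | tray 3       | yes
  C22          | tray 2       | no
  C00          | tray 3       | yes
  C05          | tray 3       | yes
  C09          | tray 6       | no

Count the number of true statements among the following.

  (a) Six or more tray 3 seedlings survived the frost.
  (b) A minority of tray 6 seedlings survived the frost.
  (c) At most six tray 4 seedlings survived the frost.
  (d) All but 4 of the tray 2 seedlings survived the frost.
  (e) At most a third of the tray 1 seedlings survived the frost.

(a) tray 3: |A| = 7, |A ∩ B| = 5; needs |A ∩ B| ≥ 6 — false.
(b) tray 6: |A| = 8, |A ∩ B| = 4; needs |A ∩ B| < |A ∖ B| — false.
(c) tray 4: |A| = 7, |A ∩ B| = 7; needs |A ∩ B| ≤ 6 — false.
(d) tray 2: |A| = 5, |A ∩ B| = 0; needs |A ∖ B| = 4 — false.
(e) tray 1: |A| = 5, |A ∩ B| = 2; needs |A ∩ B| / |A| ≤ 1/3 — false.

0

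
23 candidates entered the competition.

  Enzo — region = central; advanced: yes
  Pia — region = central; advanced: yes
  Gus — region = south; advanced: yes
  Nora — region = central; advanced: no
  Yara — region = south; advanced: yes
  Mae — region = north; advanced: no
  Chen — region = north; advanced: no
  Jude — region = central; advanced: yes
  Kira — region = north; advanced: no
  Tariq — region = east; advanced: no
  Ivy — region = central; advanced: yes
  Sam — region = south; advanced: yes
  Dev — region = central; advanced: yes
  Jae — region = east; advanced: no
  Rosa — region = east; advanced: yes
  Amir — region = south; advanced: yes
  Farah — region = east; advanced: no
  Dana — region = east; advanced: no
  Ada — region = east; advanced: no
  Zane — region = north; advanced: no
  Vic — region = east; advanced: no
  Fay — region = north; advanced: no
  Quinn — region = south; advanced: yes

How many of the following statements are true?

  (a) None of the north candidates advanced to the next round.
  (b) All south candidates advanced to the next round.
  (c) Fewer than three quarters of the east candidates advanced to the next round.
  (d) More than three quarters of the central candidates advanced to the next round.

4

(a) north: |A| = 5, |A ∩ B| = 0; needs A ∩ B = ∅ (|A ∩ B| = 0) — true.
(b) south: |A| = 5, |A ∩ B| = 5; needs A ⊆ B, i.e. every element of A is in B (|A ∖ B| = 0) — true.
(c) east: |A| = 7, |A ∩ B| = 1; needs |A ∩ B| / |A| < 3/4 — true.
(d) central: |A| = 6, |A ∩ B| = 5; needs |A ∩ B| / |A| > 3/4 — true.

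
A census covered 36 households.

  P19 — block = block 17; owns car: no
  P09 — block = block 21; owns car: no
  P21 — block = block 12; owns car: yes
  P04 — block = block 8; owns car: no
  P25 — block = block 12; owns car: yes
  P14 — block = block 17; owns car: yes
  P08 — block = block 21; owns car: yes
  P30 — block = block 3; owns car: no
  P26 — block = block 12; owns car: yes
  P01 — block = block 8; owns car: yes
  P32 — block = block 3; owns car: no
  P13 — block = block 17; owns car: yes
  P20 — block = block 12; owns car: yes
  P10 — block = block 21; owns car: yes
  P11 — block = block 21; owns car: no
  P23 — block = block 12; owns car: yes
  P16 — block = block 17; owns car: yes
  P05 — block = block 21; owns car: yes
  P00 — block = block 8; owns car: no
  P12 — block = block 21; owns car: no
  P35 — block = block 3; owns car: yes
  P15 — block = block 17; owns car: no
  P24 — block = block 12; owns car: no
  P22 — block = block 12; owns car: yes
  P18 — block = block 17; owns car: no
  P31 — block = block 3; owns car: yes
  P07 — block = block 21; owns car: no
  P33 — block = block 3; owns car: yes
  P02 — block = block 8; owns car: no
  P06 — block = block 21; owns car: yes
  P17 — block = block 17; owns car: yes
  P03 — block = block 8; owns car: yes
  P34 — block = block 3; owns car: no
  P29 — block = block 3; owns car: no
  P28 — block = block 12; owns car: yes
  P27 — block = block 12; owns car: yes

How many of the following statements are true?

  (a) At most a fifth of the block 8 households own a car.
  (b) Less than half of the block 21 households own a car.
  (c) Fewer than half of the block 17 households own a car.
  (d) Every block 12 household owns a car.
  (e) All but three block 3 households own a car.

(a) block 8: |A| = 5, |A ∩ B| = 2; needs |A ∩ B| / |A| ≤ 1/5 — false.
(b) block 21: |A| = 8, |A ∩ B| = 4; needs |A ∩ B| < |A ∖ B| — false.
(c) block 17: |A| = 7, |A ∩ B| = 4; needs |A ∩ B| < |A ∖ B| — false.
(d) block 12: |A| = 9, |A ∩ B| = 8; needs A ⊆ B, i.e. every element of A is in B (|A ∖ B| = 0) — false.
(e) block 3: |A| = 7, |A ∩ B| = 3; needs |A ∖ B| = 3 — false.

0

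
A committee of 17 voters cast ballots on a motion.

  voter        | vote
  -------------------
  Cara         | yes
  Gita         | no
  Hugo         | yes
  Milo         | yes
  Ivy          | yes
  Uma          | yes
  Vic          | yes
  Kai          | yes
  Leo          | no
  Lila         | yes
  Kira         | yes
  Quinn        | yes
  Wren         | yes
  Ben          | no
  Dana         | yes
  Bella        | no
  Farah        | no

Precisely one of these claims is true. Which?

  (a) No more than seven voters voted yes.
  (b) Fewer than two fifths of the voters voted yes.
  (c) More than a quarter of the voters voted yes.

(c)

|A| = 17, |A ∩ B| = 12, |A ∖ B| = 5.
(a) requires |A ∩ B| ≤ 7: false.
(b) requires |A ∩ B| / |A| < 2/5: false.
(c) requires |A ∩ B| / |A| > 1/4: true.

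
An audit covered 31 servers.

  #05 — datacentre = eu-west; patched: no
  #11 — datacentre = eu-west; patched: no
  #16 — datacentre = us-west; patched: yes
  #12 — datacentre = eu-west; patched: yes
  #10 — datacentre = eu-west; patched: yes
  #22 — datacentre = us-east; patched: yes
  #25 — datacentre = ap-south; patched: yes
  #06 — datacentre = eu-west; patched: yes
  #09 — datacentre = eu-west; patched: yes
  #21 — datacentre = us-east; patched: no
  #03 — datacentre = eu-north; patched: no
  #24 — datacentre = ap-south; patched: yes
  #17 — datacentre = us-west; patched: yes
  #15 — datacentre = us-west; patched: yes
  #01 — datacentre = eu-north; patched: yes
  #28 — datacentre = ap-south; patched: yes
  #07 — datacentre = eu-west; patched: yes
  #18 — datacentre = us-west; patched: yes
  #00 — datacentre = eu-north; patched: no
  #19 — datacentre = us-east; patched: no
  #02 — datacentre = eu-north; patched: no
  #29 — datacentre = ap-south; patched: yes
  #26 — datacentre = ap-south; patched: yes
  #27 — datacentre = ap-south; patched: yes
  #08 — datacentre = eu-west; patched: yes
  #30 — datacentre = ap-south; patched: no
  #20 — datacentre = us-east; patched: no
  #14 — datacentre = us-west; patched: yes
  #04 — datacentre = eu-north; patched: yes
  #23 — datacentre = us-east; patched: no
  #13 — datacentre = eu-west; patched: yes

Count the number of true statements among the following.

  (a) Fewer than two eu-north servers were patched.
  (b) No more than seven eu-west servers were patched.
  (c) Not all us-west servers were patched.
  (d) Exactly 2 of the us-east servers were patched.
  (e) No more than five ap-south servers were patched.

1

(a) eu-north: |A| = 5, |A ∩ B| = 2; needs |A ∩ B| < 2 — false.
(b) eu-west: |A| = 9, |A ∩ B| = 7; needs |A ∩ B| ≤ 7 — true.
(c) us-west: |A| = 5, |A ∩ B| = 5; needs A ⊄ B (|A ∖ B| ≥ 1) — false.
(d) us-east: |A| = 5, |A ∩ B| = 1; needs |A ∩ B| = 2 — false.
(e) ap-south: |A| = 7, |A ∩ B| = 6; needs |A ∩ B| ≤ 5 — false.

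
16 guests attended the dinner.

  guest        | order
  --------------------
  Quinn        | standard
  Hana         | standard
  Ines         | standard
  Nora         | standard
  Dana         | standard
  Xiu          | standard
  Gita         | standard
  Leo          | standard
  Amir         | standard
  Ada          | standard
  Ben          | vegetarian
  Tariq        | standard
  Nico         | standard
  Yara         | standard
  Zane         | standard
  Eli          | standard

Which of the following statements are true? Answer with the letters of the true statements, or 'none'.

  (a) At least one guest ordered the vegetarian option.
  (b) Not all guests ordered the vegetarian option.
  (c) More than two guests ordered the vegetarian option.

(a), (b)

|A| = 16, |A ∩ B| = 1, |A ∖ B| = 15.
(a) A ∩ B ≠ ∅ (|A ∩ B| ≥ 1): holds.
(b) A ⊄ B (|A ∖ B| ≥ 1): holds.
(c) |A ∩ B| > 2: fails.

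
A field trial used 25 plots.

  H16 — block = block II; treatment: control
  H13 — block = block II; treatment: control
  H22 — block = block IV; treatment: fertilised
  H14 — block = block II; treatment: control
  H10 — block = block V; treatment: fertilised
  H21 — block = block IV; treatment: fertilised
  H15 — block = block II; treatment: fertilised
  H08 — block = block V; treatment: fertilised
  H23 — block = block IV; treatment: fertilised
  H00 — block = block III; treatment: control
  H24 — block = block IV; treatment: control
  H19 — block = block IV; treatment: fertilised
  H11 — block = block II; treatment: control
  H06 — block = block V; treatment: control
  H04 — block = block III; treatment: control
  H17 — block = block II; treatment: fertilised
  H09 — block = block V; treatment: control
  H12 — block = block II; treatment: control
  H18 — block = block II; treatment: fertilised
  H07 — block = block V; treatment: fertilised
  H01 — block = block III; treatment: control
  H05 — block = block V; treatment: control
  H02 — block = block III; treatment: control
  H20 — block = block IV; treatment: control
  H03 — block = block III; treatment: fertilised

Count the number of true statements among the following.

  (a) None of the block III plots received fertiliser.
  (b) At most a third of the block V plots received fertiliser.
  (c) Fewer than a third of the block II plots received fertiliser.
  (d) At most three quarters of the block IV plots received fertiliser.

(a) block III: |A| = 5, |A ∩ B| = 1; needs A ∩ B = ∅ (|A ∩ B| = 0) — false.
(b) block V: |A| = 6, |A ∩ B| = 3; needs |A ∩ B| / |A| ≤ 1/3 — false.
(c) block II: |A| = 8, |A ∩ B| = 3; needs |A ∩ B| / |A| < 1/3 — false.
(d) block IV: |A| = 6, |A ∩ B| = 4; needs |A ∩ B| / |A| ≤ 3/4 — true.

1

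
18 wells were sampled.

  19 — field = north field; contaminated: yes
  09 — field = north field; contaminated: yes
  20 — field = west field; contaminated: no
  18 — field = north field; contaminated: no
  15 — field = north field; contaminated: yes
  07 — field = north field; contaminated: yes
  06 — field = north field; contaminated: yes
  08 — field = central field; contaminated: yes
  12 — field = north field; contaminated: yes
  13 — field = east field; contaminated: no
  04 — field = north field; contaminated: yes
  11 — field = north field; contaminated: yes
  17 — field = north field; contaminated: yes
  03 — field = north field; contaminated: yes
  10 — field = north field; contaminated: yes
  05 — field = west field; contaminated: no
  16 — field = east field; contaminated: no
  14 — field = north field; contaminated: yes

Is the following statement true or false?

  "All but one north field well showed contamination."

'All but one north field well showed contamination' holds iff |A ∖ B| = 1.
A (the restrictor) = {19, 09, 18, 15, 07, 06, 12, 04, 11, 17, 03, 10, 14}, |A| = 13.
A ∖ B = {18}, so |A ∖ B| = 1.
|A ∖ B| = 1, so the statement is true.

True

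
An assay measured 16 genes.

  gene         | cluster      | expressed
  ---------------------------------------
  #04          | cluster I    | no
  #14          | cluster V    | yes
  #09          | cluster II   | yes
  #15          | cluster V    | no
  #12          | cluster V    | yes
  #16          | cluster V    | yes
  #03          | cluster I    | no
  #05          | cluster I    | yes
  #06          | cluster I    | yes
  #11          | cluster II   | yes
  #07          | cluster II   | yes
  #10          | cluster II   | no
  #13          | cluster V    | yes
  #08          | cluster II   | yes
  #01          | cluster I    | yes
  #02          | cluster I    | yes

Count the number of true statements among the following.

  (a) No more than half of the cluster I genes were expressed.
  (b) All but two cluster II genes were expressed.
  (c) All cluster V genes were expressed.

0

(a) cluster I: |A| = 6, |A ∩ B| = 4; needs |A ∩ B| ≤ |A ∖ B| — false.
(b) cluster II: |A| = 5, |A ∩ B| = 4; needs |A ∖ B| = 2 — false.
(c) cluster V: |A| = 5, |A ∩ B| = 4; needs A ⊆ B, i.e. every element of A is in B (|A ∖ B| = 0) — false.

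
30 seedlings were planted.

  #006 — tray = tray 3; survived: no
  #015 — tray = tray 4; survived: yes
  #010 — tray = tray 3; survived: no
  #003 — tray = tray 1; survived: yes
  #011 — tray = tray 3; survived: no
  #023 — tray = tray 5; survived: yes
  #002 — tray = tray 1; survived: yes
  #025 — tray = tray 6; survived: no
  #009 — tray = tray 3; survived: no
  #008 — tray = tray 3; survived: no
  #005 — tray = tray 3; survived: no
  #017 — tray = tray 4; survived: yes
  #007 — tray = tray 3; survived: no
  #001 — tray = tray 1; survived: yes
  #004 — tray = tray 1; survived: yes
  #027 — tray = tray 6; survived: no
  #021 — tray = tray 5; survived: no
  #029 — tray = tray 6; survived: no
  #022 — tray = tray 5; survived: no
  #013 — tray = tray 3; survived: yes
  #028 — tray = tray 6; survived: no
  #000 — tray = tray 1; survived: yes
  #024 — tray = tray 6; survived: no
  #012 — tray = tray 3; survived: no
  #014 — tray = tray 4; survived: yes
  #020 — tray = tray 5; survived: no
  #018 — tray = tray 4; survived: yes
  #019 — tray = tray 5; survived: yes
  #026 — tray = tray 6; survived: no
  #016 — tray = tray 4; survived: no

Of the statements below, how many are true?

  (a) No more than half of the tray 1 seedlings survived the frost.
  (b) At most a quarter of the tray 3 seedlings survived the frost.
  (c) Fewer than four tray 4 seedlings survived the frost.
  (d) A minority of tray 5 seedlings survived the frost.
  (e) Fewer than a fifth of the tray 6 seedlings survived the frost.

3

(a) tray 1: |A| = 5, |A ∩ B| = 5; needs |A ∩ B| ≤ |A ∖ B| — false.
(b) tray 3: |A| = 9, |A ∩ B| = 1; needs |A ∩ B| / |A| ≤ 1/4 — true.
(c) tray 4: |A| = 5, |A ∩ B| = 4; needs |A ∩ B| < 4 — false.
(d) tray 5: |A| = 5, |A ∩ B| = 2; needs |A ∩ B| < |A ∖ B| — true.
(e) tray 6: |A| = 6, |A ∩ B| = 0; needs |A ∩ B| / |A| < 1/5 — true.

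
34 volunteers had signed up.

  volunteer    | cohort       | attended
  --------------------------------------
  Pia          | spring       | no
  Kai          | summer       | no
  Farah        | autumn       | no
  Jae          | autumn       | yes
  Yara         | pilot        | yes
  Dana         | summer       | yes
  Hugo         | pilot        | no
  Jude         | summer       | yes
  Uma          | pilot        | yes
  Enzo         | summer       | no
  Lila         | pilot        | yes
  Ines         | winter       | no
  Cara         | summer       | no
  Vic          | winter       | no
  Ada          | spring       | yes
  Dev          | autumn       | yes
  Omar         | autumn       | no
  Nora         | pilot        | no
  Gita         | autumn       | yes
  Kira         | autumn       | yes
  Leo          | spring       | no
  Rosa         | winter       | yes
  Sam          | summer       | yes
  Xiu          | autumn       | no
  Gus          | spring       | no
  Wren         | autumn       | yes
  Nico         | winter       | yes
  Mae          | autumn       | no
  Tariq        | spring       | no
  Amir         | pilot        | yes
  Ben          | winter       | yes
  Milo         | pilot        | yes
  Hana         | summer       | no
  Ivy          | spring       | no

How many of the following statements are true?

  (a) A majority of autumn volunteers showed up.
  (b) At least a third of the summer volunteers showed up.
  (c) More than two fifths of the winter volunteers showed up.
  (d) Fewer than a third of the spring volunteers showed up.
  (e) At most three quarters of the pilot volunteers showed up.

5

(a) autumn: |A| = 9, |A ∩ B| = 5; needs |A ∩ B| > |A ∖ B| — true.
(b) summer: |A| = 7, |A ∩ B| = 3; needs |A ∩ B| / |A| ≥ 1/3 — true.
(c) winter: |A| = 5, |A ∩ B| = 3; needs |A ∩ B| / |A| > 2/5 — true.
(d) spring: |A| = 6, |A ∩ B| = 1; needs |A ∩ B| / |A| < 1/3 — true.
(e) pilot: |A| = 7, |A ∩ B| = 5; needs |A ∩ B| / |A| ≤ 3/4 — true.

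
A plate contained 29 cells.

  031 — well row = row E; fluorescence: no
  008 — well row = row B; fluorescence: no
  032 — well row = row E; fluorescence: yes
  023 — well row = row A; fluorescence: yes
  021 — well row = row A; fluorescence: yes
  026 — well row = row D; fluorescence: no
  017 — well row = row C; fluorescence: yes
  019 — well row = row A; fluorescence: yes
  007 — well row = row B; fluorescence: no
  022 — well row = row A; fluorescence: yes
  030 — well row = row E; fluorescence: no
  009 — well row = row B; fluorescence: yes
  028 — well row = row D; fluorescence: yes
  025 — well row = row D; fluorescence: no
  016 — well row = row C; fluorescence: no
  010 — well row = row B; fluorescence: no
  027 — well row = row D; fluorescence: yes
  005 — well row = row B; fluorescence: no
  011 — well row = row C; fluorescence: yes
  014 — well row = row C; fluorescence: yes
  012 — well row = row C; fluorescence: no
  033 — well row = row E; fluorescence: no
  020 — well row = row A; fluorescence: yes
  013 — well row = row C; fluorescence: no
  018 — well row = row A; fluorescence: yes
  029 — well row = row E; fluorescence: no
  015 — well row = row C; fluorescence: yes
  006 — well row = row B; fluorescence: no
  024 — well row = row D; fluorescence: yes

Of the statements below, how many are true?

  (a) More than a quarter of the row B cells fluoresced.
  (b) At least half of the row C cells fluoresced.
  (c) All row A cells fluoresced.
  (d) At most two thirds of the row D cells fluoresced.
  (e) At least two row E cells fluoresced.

3

(a) row B: |A| = 6, |A ∩ B| = 1; needs |A ∩ B| / |A| > 1/4 — false.
(b) row C: |A| = 7, |A ∩ B| = 4; needs |A ∩ B| ≥ |A ∖ B| — true.
(c) row A: |A| = 6, |A ∩ B| = 6; needs A ⊆ B, i.e. every element of A is in B (|A ∖ B| = 0) — true.
(d) row D: |A| = 5, |A ∩ B| = 3; needs |A ∩ B| / |A| ≤ 2/3 — true.
(e) row E: |A| = 5, |A ∩ B| = 1; needs |A ∩ B| ≥ 2 — false.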